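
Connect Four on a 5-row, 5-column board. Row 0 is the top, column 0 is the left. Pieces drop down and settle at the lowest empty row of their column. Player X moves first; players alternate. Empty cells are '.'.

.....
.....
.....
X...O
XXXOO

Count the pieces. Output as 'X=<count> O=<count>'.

X=4 O=3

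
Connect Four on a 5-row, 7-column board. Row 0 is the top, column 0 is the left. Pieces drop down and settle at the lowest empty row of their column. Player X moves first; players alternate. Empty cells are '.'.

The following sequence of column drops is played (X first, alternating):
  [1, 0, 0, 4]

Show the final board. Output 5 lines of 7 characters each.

Move 1: X drops in col 1, lands at row 4
Move 2: O drops in col 0, lands at row 4
Move 3: X drops in col 0, lands at row 3
Move 4: O drops in col 4, lands at row 4

Answer: .......
.......
.......
X......
OX..O..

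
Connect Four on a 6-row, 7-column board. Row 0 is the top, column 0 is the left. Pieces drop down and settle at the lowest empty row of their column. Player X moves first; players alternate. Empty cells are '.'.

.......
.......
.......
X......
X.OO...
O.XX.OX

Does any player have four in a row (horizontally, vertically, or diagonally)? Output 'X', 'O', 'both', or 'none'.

none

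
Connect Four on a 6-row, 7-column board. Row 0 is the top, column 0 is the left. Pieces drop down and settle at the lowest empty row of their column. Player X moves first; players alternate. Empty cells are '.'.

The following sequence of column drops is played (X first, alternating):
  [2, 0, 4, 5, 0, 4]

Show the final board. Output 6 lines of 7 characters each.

Move 1: X drops in col 2, lands at row 5
Move 2: O drops in col 0, lands at row 5
Move 3: X drops in col 4, lands at row 5
Move 4: O drops in col 5, lands at row 5
Move 5: X drops in col 0, lands at row 4
Move 6: O drops in col 4, lands at row 4

Answer: .......
.......
.......
.......
X...O..
O.X.XO.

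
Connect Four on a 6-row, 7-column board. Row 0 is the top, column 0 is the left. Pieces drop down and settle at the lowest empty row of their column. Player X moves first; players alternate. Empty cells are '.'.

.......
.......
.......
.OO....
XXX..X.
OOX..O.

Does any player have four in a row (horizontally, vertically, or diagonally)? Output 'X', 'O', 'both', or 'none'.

none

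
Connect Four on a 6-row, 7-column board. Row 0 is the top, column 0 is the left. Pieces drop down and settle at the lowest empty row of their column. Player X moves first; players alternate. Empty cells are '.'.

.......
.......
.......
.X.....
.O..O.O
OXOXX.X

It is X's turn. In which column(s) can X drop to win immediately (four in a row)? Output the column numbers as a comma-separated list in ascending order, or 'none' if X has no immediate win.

Answer: 5

Derivation:
col 0: drop X → no win
col 1: drop X → no win
col 2: drop X → no win
col 3: drop X → no win
col 4: drop X → no win
col 5: drop X → WIN!
col 6: drop X → no win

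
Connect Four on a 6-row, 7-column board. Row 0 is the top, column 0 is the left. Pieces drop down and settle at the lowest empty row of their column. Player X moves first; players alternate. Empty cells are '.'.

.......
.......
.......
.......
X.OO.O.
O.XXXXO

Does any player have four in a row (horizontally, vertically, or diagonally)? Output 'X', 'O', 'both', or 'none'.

X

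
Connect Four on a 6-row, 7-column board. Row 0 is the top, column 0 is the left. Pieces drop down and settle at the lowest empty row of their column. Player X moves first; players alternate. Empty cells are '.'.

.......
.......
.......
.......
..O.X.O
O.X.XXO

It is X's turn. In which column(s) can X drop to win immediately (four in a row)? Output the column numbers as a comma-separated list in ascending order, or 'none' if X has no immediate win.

col 0: drop X → no win
col 1: drop X → no win
col 2: drop X → no win
col 3: drop X → WIN!
col 4: drop X → no win
col 5: drop X → no win
col 6: drop X → no win

Answer: 3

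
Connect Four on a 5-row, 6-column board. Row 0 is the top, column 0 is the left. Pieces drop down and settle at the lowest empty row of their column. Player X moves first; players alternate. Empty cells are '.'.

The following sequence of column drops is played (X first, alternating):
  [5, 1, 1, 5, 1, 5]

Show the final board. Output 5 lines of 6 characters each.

Move 1: X drops in col 5, lands at row 4
Move 2: O drops in col 1, lands at row 4
Move 3: X drops in col 1, lands at row 3
Move 4: O drops in col 5, lands at row 3
Move 5: X drops in col 1, lands at row 2
Move 6: O drops in col 5, lands at row 2

Answer: ......
......
.X...O
.X...O
.O...X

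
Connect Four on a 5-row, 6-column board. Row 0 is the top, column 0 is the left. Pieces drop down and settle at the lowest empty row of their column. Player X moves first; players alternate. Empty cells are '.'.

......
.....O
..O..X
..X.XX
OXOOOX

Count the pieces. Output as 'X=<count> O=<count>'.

X=6 O=6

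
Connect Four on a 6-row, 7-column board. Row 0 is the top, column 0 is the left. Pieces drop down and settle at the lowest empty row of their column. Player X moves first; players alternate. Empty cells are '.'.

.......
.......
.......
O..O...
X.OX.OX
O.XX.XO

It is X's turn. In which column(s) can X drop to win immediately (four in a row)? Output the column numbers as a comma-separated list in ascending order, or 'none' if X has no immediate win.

Answer: 4

Derivation:
col 0: drop X → no win
col 1: drop X → no win
col 2: drop X → no win
col 3: drop X → no win
col 4: drop X → WIN!
col 5: drop X → no win
col 6: drop X → no win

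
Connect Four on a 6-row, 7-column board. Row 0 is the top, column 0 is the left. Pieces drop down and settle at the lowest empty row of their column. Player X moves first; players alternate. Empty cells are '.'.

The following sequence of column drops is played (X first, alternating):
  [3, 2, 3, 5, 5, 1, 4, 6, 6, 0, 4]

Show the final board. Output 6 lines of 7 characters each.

Move 1: X drops in col 3, lands at row 5
Move 2: O drops in col 2, lands at row 5
Move 3: X drops in col 3, lands at row 4
Move 4: O drops in col 5, lands at row 5
Move 5: X drops in col 5, lands at row 4
Move 6: O drops in col 1, lands at row 5
Move 7: X drops in col 4, lands at row 5
Move 8: O drops in col 6, lands at row 5
Move 9: X drops in col 6, lands at row 4
Move 10: O drops in col 0, lands at row 5
Move 11: X drops in col 4, lands at row 4

Answer: .......
.......
.......
.......
...XXXX
OOOXXOO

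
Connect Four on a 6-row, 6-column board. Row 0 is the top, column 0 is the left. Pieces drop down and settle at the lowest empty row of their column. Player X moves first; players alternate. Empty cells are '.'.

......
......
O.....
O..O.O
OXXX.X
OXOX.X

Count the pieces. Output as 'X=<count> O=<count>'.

X=7 O=7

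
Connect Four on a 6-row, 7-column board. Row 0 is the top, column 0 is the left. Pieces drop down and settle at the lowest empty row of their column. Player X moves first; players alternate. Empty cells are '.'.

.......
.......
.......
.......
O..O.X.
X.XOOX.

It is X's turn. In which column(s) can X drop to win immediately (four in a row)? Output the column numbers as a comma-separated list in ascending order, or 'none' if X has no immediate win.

col 0: drop X → no win
col 1: drop X → no win
col 2: drop X → no win
col 3: drop X → no win
col 4: drop X → no win
col 5: drop X → no win
col 6: drop X → no win

Answer: none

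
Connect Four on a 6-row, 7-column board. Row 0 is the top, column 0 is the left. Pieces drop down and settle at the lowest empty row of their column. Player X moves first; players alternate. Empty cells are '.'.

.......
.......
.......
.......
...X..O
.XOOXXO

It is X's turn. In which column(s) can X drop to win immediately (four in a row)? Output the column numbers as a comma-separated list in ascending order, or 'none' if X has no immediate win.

Answer: none

Derivation:
col 0: drop X → no win
col 1: drop X → no win
col 2: drop X → no win
col 3: drop X → no win
col 4: drop X → no win
col 5: drop X → no win
col 6: drop X → no win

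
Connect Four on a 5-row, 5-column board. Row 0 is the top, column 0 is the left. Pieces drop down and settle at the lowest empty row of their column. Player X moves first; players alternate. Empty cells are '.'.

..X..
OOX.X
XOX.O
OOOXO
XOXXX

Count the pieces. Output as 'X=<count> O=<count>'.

X=10 O=9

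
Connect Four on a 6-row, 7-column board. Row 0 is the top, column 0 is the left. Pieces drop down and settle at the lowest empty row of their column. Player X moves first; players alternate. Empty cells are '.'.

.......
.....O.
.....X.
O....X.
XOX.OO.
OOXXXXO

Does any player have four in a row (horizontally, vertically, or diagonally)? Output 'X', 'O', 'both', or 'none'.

X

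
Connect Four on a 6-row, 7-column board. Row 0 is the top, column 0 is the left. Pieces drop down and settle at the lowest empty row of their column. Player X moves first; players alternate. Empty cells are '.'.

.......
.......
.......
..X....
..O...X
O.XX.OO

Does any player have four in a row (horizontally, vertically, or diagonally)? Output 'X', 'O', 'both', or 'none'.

none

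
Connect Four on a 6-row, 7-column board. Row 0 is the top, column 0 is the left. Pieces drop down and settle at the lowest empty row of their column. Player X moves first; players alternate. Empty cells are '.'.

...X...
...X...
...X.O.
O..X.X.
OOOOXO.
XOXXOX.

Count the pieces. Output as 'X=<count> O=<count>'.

X=10 O=9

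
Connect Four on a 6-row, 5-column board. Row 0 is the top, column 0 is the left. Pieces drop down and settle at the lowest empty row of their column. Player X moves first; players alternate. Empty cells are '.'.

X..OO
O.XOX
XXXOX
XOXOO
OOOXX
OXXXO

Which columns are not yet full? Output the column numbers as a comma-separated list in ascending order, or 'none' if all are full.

Answer: 1,2

Derivation:
col 0: top cell = 'X' → FULL
col 1: top cell = '.' → open
col 2: top cell = '.' → open
col 3: top cell = 'O' → FULL
col 4: top cell = 'O' → FULL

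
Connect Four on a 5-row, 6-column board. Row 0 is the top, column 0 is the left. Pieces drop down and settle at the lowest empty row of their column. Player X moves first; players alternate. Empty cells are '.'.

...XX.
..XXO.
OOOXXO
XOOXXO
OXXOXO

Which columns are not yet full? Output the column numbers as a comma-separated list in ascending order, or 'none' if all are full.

Answer: 0,1,2,5

Derivation:
col 0: top cell = '.' → open
col 1: top cell = '.' → open
col 2: top cell = '.' → open
col 3: top cell = 'X' → FULL
col 4: top cell = 'X' → FULL
col 5: top cell = '.' → open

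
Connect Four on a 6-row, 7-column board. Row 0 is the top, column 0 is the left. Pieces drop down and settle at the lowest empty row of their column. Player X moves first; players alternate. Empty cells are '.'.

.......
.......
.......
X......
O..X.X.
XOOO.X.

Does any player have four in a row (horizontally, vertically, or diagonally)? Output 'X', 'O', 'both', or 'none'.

none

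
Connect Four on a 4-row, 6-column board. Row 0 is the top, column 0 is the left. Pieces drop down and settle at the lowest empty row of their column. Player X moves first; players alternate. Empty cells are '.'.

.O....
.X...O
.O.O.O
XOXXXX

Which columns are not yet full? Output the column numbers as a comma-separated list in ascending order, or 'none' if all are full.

Answer: 0,2,3,4,5

Derivation:
col 0: top cell = '.' → open
col 1: top cell = 'O' → FULL
col 2: top cell = '.' → open
col 3: top cell = '.' → open
col 4: top cell = '.' → open
col 5: top cell = '.' → open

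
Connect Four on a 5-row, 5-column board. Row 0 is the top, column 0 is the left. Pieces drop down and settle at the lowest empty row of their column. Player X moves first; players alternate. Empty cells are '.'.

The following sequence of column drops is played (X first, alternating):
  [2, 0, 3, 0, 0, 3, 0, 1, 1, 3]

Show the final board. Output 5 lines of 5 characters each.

Move 1: X drops in col 2, lands at row 4
Move 2: O drops in col 0, lands at row 4
Move 3: X drops in col 3, lands at row 4
Move 4: O drops in col 0, lands at row 3
Move 5: X drops in col 0, lands at row 2
Move 6: O drops in col 3, lands at row 3
Move 7: X drops in col 0, lands at row 1
Move 8: O drops in col 1, lands at row 4
Move 9: X drops in col 1, lands at row 3
Move 10: O drops in col 3, lands at row 2

Answer: .....
X....
X..O.
OX.O.
OOXX.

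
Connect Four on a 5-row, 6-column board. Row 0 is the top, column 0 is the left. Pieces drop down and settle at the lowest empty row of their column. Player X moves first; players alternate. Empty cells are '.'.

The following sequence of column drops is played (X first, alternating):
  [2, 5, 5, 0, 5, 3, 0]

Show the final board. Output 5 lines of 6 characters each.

Move 1: X drops in col 2, lands at row 4
Move 2: O drops in col 5, lands at row 4
Move 3: X drops in col 5, lands at row 3
Move 4: O drops in col 0, lands at row 4
Move 5: X drops in col 5, lands at row 2
Move 6: O drops in col 3, lands at row 4
Move 7: X drops in col 0, lands at row 3

Answer: ......
......
.....X
X....X
O.XO.O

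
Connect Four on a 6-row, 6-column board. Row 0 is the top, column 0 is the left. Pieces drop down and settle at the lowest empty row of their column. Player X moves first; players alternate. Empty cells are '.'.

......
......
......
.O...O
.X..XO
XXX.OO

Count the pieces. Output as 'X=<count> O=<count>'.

X=5 O=5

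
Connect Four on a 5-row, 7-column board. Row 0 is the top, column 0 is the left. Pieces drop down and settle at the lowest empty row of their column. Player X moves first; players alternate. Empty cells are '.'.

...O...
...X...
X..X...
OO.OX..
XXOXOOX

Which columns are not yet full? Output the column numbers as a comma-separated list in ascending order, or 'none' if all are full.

col 0: top cell = '.' → open
col 1: top cell = '.' → open
col 2: top cell = '.' → open
col 3: top cell = 'O' → FULL
col 4: top cell = '.' → open
col 5: top cell = '.' → open
col 6: top cell = '.' → open

Answer: 0,1,2,4,5,6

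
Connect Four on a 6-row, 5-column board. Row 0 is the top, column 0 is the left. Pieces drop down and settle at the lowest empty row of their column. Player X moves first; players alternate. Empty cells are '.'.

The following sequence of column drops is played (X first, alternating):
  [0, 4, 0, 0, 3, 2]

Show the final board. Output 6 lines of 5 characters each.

Answer: .....
.....
.....
O....
X....
X.OXO

Derivation:
Move 1: X drops in col 0, lands at row 5
Move 2: O drops in col 4, lands at row 5
Move 3: X drops in col 0, lands at row 4
Move 4: O drops in col 0, lands at row 3
Move 5: X drops in col 3, lands at row 5
Move 6: O drops in col 2, lands at row 5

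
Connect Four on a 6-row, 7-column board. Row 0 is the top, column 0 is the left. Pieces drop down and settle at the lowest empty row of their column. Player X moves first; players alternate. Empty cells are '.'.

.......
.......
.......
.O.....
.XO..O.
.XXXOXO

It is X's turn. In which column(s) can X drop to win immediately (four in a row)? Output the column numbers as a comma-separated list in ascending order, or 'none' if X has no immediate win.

Answer: 0

Derivation:
col 0: drop X → WIN!
col 1: drop X → no win
col 2: drop X → no win
col 3: drop X → no win
col 4: drop X → no win
col 5: drop X → no win
col 6: drop X → no win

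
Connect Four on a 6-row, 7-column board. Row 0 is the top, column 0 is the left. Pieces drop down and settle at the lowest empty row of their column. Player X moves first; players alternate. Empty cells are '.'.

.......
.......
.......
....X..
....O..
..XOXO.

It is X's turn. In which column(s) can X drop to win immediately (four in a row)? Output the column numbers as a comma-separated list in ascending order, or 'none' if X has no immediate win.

Answer: none

Derivation:
col 0: drop X → no win
col 1: drop X → no win
col 2: drop X → no win
col 3: drop X → no win
col 4: drop X → no win
col 5: drop X → no win
col 6: drop X → no win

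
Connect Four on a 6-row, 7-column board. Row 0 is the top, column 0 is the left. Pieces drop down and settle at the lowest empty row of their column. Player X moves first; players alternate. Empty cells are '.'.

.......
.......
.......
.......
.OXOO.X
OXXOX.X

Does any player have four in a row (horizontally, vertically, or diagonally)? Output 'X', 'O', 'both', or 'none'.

none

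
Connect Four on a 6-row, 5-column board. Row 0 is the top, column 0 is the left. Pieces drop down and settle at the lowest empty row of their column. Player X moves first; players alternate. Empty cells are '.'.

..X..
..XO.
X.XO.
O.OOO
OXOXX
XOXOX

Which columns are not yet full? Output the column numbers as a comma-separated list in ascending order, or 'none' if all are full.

col 0: top cell = '.' → open
col 1: top cell = '.' → open
col 2: top cell = 'X' → FULL
col 3: top cell = '.' → open
col 4: top cell = '.' → open

Answer: 0,1,3,4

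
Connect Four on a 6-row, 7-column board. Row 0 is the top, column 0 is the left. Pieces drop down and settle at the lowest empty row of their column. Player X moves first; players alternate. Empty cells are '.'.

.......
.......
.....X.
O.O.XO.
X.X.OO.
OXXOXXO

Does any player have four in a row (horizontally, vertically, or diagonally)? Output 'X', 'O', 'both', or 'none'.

none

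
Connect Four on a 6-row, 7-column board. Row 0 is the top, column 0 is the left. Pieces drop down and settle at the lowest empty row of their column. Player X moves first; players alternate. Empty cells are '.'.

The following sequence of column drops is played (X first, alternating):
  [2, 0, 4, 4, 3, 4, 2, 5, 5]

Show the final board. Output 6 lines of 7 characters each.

Move 1: X drops in col 2, lands at row 5
Move 2: O drops in col 0, lands at row 5
Move 3: X drops in col 4, lands at row 5
Move 4: O drops in col 4, lands at row 4
Move 5: X drops in col 3, lands at row 5
Move 6: O drops in col 4, lands at row 3
Move 7: X drops in col 2, lands at row 4
Move 8: O drops in col 5, lands at row 5
Move 9: X drops in col 5, lands at row 4

Answer: .......
.......
.......
....O..
..X.OX.
O.XXXO.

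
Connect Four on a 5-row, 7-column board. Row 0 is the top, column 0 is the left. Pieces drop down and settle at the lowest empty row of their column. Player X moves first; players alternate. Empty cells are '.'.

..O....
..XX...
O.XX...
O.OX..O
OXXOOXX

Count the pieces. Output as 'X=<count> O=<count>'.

X=9 O=8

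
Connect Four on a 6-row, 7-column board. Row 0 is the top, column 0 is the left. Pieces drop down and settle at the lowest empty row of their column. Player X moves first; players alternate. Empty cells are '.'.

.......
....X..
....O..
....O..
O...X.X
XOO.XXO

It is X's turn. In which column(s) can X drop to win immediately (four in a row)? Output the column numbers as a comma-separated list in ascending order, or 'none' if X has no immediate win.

Answer: none

Derivation:
col 0: drop X → no win
col 1: drop X → no win
col 2: drop X → no win
col 3: drop X → no win
col 4: drop X → no win
col 5: drop X → no win
col 6: drop X → no win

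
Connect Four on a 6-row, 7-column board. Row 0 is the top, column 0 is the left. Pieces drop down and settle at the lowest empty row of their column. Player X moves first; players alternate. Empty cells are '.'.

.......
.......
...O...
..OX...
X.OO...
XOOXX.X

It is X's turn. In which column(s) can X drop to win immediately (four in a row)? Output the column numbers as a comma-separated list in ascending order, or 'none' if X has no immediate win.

Answer: 5

Derivation:
col 0: drop X → no win
col 1: drop X → no win
col 2: drop X → no win
col 3: drop X → no win
col 4: drop X → no win
col 5: drop X → WIN!
col 6: drop X → no win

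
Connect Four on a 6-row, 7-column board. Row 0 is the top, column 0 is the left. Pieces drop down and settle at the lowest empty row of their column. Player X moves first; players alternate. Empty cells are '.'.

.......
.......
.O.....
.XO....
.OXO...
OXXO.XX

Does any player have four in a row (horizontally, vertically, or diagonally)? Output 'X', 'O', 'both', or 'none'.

none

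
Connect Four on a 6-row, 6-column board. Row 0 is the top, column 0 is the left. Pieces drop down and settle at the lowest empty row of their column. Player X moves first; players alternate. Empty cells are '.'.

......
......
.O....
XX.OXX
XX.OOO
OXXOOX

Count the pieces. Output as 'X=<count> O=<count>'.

X=9 O=8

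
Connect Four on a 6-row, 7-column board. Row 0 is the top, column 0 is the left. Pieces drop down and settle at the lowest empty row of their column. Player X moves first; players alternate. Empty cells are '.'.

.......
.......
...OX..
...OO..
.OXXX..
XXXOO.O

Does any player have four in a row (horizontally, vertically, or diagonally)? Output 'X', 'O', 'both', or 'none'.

none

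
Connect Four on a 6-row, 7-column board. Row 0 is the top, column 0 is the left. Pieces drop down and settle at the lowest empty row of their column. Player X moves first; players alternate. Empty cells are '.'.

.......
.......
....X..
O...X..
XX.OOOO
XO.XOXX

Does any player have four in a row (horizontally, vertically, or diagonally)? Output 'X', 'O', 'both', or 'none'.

O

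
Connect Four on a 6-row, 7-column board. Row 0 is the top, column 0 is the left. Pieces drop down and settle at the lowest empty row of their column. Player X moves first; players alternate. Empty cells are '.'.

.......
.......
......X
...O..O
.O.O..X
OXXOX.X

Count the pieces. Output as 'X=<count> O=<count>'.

X=6 O=6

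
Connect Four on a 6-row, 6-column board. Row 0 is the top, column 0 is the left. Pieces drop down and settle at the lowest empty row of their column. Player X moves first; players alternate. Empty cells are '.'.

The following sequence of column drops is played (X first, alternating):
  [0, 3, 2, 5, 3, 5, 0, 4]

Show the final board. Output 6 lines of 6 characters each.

Answer: ......
......
......
......
X..X.O
X.XOOO

Derivation:
Move 1: X drops in col 0, lands at row 5
Move 2: O drops in col 3, lands at row 5
Move 3: X drops in col 2, lands at row 5
Move 4: O drops in col 5, lands at row 5
Move 5: X drops in col 3, lands at row 4
Move 6: O drops in col 5, lands at row 4
Move 7: X drops in col 0, lands at row 4
Move 8: O drops in col 4, lands at row 5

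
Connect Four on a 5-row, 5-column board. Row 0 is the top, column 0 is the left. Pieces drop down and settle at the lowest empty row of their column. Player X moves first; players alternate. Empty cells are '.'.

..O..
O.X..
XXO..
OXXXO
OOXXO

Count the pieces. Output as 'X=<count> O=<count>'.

X=8 O=8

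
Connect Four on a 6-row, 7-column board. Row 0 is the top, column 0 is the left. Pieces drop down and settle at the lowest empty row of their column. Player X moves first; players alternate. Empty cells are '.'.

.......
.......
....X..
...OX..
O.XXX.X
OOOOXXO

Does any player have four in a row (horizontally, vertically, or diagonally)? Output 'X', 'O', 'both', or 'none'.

both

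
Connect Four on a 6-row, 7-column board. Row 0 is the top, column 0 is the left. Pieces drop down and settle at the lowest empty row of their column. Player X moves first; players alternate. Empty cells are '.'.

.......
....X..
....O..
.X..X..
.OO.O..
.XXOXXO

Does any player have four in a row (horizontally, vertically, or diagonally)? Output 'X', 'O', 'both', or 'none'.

none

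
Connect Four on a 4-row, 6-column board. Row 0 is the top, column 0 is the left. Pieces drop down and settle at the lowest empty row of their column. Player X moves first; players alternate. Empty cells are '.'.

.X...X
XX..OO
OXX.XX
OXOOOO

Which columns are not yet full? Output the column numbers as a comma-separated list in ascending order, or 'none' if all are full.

Answer: 0,2,3,4

Derivation:
col 0: top cell = '.' → open
col 1: top cell = 'X' → FULL
col 2: top cell = '.' → open
col 3: top cell = '.' → open
col 4: top cell = '.' → open
col 5: top cell = 'X' → FULL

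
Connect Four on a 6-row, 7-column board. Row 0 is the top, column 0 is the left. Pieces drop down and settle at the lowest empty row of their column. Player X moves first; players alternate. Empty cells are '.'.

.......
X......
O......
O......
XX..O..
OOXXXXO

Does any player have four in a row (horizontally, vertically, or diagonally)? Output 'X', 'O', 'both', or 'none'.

X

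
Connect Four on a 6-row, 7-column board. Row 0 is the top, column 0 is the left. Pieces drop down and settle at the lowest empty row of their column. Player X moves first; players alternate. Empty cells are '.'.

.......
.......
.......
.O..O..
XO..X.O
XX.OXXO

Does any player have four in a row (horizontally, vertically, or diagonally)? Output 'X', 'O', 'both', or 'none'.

none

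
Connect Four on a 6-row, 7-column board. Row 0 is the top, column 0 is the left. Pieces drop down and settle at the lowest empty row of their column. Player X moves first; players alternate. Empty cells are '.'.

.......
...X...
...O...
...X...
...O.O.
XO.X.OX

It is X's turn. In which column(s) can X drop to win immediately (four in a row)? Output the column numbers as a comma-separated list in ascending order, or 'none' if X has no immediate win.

col 0: drop X → no win
col 1: drop X → no win
col 2: drop X → no win
col 3: drop X → no win
col 4: drop X → no win
col 5: drop X → no win
col 6: drop X → no win

Answer: none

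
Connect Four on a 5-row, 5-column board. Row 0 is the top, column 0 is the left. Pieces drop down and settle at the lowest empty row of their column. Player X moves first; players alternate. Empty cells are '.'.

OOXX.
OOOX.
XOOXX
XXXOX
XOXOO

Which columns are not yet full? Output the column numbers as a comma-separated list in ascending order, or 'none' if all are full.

col 0: top cell = 'O' → FULL
col 1: top cell = 'O' → FULL
col 2: top cell = 'X' → FULL
col 3: top cell = 'X' → FULL
col 4: top cell = '.' → open

Answer: 4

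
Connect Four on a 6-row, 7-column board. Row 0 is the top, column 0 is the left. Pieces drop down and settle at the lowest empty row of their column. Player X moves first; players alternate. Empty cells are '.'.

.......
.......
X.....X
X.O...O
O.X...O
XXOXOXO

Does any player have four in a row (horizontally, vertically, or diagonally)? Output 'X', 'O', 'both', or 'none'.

none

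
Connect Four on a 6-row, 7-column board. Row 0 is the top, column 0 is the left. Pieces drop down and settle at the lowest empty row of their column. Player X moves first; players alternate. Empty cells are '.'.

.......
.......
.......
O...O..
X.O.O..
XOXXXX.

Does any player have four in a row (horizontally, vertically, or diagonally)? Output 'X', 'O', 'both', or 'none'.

X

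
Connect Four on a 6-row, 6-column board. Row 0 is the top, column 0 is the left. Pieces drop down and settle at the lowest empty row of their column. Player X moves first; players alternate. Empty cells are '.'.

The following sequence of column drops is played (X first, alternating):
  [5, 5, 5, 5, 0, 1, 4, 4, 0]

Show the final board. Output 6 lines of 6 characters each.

Move 1: X drops in col 5, lands at row 5
Move 2: O drops in col 5, lands at row 4
Move 3: X drops in col 5, lands at row 3
Move 4: O drops in col 5, lands at row 2
Move 5: X drops in col 0, lands at row 5
Move 6: O drops in col 1, lands at row 5
Move 7: X drops in col 4, lands at row 5
Move 8: O drops in col 4, lands at row 4
Move 9: X drops in col 0, lands at row 4

Answer: ......
......
.....O
.....X
X...OO
XO..XX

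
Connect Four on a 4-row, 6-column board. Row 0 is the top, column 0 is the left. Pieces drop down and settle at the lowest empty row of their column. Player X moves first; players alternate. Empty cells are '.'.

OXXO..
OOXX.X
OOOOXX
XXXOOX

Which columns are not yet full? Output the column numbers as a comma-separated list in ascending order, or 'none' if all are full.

Answer: 4,5

Derivation:
col 0: top cell = 'O' → FULL
col 1: top cell = 'X' → FULL
col 2: top cell = 'X' → FULL
col 3: top cell = 'O' → FULL
col 4: top cell = '.' → open
col 5: top cell = '.' → open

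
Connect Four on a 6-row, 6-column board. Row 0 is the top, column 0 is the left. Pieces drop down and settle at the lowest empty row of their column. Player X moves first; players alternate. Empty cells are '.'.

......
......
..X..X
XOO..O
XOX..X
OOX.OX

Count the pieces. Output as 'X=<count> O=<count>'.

X=8 O=7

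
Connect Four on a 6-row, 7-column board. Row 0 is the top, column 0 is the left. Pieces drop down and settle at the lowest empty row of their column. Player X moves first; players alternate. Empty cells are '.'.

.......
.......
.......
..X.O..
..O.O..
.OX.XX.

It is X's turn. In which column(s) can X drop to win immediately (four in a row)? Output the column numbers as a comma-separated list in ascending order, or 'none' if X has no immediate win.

Answer: 3

Derivation:
col 0: drop X → no win
col 1: drop X → no win
col 2: drop X → no win
col 3: drop X → WIN!
col 4: drop X → no win
col 5: drop X → no win
col 6: drop X → no win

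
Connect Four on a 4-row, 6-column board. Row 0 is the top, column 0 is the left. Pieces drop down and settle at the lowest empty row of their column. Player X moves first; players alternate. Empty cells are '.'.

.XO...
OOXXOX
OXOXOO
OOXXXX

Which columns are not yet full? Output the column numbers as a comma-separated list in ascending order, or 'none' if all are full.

col 0: top cell = '.' → open
col 1: top cell = 'X' → FULL
col 2: top cell = 'O' → FULL
col 3: top cell = '.' → open
col 4: top cell = '.' → open
col 5: top cell = '.' → open

Answer: 0,3,4,5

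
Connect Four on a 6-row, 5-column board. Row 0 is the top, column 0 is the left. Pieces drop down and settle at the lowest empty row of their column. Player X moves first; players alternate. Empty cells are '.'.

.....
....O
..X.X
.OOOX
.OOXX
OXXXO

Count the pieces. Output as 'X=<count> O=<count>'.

X=8 O=8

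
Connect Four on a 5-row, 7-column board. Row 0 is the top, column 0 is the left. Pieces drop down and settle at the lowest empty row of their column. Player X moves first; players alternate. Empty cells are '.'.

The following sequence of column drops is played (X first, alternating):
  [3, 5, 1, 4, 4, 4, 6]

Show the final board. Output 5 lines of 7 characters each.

Move 1: X drops in col 3, lands at row 4
Move 2: O drops in col 5, lands at row 4
Move 3: X drops in col 1, lands at row 4
Move 4: O drops in col 4, lands at row 4
Move 5: X drops in col 4, lands at row 3
Move 6: O drops in col 4, lands at row 2
Move 7: X drops in col 6, lands at row 4

Answer: .......
.......
....O..
....X..
.X.XOOX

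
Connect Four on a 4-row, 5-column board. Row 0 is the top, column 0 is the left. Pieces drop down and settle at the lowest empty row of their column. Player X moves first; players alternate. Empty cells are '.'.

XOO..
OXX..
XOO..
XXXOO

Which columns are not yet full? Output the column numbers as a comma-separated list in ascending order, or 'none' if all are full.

Answer: 3,4

Derivation:
col 0: top cell = 'X' → FULL
col 1: top cell = 'O' → FULL
col 2: top cell = 'O' → FULL
col 3: top cell = '.' → open
col 4: top cell = '.' → open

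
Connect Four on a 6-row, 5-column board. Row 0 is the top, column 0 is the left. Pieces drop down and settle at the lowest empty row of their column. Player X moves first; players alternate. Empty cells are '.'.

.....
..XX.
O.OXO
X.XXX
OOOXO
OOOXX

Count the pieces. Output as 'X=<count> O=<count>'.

X=10 O=10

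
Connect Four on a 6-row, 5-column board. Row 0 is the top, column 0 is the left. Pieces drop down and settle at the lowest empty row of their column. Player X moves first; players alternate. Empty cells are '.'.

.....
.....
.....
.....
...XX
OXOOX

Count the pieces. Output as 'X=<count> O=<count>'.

X=4 O=3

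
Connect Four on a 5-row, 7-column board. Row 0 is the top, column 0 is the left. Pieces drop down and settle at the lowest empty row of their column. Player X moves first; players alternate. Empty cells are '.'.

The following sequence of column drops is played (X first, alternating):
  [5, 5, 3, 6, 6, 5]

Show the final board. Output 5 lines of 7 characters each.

Move 1: X drops in col 5, lands at row 4
Move 2: O drops in col 5, lands at row 3
Move 3: X drops in col 3, lands at row 4
Move 4: O drops in col 6, lands at row 4
Move 5: X drops in col 6, lands at row 3
Move 6: O drops in col 5, lands at row 2

Answer: .......
.......
.....O.
.....OX
...X.XO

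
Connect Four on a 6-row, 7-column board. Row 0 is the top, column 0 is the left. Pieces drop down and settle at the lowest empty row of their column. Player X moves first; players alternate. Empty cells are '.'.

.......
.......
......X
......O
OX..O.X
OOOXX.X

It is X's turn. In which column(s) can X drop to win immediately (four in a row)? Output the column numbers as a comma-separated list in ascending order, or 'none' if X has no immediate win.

col 0: drop X → no win
col 1: drop X → no win
col 2: drop X → no win
col 3: drop X → no win
col 4: drop X → no win
col 5: drop X → WIN!
col 6: drop X → no win

Answer: 5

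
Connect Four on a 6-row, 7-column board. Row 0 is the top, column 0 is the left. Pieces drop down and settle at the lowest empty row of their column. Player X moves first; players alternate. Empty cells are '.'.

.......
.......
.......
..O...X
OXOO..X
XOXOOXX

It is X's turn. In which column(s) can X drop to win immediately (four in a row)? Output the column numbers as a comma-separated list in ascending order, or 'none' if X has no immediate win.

Answer: 6

Derivation:
col 0: drop X → no win
col 1: drop X → no win
col 2: drop X → no win
col 3: drop X → no win
col 4: drop X → no win
col 5: drop X → no win
col 6: drop X → WIN!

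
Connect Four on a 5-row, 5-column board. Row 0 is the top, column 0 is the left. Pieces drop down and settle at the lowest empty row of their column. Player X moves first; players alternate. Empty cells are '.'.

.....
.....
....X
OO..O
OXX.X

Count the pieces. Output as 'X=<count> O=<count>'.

X=4 O=4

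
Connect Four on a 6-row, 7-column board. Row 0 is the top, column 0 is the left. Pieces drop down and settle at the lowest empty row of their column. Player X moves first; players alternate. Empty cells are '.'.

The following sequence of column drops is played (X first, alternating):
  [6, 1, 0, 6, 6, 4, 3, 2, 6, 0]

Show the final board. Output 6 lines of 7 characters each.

Move 1: X drops in col 6, lands at row 5
Move 2: O drops in col 1, lands at row 5
Move 3: X drops in col 0, lands at row 5
Move 4: O drops in col 6, lands at row 4
Move 5: X drops in col 6, lands at row 3
Move 6: O drops in col 4, lands at row 5
Move 7: X drops in col 3, lands at row 5
Move 8: O drops in col 2, lands at row 5
Move 9: X drops in col 6, lands at row 2
Move 10: O drops in col 0, lands at row 4

Answer: .......
.......
......X
......X
O.....O
XOOXO.X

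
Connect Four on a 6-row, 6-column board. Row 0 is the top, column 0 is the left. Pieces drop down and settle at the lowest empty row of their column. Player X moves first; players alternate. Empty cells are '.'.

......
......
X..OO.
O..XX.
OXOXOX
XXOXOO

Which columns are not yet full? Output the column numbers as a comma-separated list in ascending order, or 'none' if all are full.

Answer: 0,1,2,3,4,5

Derivation:
col 0: top cell = '.' → open
col 1: top cell = '.' → open
col 2: top cell = '.' → open
col 3: top cell = '.' → open
col 4: top cell = '.' → open
col 5: top cell = '.' → open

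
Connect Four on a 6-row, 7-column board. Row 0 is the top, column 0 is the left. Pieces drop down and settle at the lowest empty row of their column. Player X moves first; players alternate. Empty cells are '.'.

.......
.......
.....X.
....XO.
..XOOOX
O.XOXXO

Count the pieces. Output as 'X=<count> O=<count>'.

X=7 O=7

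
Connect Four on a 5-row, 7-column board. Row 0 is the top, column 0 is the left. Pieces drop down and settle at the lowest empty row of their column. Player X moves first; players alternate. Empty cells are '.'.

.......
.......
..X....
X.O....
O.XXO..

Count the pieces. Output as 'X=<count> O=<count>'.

X=4 O=3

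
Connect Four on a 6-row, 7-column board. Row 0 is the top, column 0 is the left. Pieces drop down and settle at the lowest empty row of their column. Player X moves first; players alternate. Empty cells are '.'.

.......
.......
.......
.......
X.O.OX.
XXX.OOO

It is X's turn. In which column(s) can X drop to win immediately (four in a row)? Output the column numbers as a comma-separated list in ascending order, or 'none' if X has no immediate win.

Answer: 3

Derivation:
col 0: drop X → no win
col 1: drop X → no win
col 2: drop X → no win
col 3: drop X → WIN!
col 4: drop X → no win
col 5: drop X → no win
col 6: drop X → no win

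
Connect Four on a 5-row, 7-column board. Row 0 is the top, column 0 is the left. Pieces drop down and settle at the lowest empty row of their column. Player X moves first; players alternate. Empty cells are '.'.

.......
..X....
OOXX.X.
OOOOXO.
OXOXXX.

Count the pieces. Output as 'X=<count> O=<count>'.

X=9 O=9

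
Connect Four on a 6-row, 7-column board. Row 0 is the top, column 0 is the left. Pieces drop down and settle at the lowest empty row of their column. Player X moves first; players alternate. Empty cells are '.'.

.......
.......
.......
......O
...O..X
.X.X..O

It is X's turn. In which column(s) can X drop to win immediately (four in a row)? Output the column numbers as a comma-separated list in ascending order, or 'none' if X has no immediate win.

Answer: none

Derivation:
col 0: drop X → no win
col 1: drop X → no win
col 2: drop X → no win
col 3: drop X → no win
col 4: drop X → no win
col 5: drop X → no win
col 6: drop X → no win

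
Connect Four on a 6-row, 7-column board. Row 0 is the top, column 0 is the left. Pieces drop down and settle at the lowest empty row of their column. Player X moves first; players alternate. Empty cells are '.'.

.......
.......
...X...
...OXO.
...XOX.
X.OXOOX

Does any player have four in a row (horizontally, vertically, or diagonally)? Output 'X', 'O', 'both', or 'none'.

X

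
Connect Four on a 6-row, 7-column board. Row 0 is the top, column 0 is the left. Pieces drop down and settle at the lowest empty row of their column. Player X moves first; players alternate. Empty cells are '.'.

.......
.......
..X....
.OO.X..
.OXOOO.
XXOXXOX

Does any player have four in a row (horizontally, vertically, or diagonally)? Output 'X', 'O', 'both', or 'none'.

none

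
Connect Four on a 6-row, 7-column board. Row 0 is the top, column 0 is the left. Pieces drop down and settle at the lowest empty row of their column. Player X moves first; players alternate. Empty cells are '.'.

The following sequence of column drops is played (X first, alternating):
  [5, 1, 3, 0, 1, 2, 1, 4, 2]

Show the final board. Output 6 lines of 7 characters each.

Move 1: X drops in col 5, lands at row 5
Move 2: O drops in col 1, lands at row 5
Move 3: X drops in col 3, lands at row 5
Move 4: O drops in col 0, lands at row 5
Move 5: X drops in col 1, lands at row 4
Move 6: O drops in col 2, lands at row 5
Move 7: X drops in col 1, lands at row 3
Move 8: O drops in col 4, lands at row 5
Move 9: X drops in col 2, lands at row 4

Answer: .......
.......
.......
.X.....
.XX....
OOOXOX.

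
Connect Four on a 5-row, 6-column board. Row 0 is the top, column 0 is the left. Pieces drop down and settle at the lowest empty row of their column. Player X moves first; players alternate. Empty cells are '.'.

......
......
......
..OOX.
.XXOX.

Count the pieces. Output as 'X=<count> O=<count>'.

X=4 O=3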